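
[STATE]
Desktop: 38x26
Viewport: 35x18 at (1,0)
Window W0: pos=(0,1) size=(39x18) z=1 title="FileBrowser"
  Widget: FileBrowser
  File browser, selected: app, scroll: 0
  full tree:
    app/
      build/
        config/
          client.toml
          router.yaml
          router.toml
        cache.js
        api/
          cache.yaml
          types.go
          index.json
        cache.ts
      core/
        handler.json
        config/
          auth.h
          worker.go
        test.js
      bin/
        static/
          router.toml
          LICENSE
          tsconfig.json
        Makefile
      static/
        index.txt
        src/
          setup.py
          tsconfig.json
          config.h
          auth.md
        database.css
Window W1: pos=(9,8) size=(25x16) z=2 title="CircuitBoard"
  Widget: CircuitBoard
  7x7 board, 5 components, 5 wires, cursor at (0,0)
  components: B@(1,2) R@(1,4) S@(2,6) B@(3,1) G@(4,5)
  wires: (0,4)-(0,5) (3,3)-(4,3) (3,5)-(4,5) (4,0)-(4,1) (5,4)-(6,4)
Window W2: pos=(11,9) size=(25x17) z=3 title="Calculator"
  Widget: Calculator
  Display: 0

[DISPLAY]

                                   
━━━━━━━━━━━━━━━━━━━━━━━━━━━━━━━━━━━
 FileBrowser                       
───────────────────────────────────
> [-] app/                         
    [+] build/                     
    [+] core/                      
    [+] bin/                       
    [+] ┏━━━━━━━━━━━━━━━━━━━━━━━┓  
        ┃ ┏━━━━━━━━━━━━━━━━━━━━━━━┓
        ┠─┃ Calculator            ┃
        ┃ ┠───────────────────────┨
        ┃0┃                      0┃
        ┃ ┃┌───┬───┬───┬───┐      ┃
        ┃1┃│ 7 │ 8 │ 9 │ ÷ │      ┃
        ┃ ┃├───┼───┼───┼───┤      ┃
        ┃2┃│ 4 │ 5 │ 6 │ × │      ┃
        ┃ ┃├───┼───┼───┼───┤      ┃


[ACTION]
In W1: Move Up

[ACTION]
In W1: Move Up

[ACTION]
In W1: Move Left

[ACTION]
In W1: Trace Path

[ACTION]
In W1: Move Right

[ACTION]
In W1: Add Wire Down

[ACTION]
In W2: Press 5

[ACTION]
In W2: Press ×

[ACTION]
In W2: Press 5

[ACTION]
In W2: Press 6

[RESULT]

                                   
━━━━━━━━━━━━━━━━━━━━━━━━━━━━━━━━━━━
 FileBrowser                       
───────────────────────────────────
> [-] app/                         
    [+] build/                     
    [+] core/                      
    [+] bin/                       
    [+] ┏━━━━━━━━━━━━━━━━━━━━━━━┓  
        ┃ ┏━━━━━━━━━━━━━━━━━━━━━━━┓
        ┠─┃ Calculator            ┃
        ┃ ┠───────────────────────┨
        ┃0┃                     56┃
        ┃ ┃┌───┬───┬───┬───┐      ┃
        ┃1┃│ 7 │ 8 │ 9 │ ÷ │      ┃
        ┃ ┃├───┼───┼───┼───┤      ┃
        ┃2┃│ 4 │ 5 │ 6 │ × │      ┃
        ┃ ┃├───┼───┼───┼───┤      ┃


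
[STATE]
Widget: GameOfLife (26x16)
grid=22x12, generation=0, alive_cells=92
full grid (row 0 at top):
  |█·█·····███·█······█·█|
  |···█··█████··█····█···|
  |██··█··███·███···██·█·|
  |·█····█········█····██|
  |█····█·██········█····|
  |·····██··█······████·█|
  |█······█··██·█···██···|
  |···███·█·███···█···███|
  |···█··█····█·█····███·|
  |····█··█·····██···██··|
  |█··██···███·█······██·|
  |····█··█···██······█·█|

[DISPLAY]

Gen: 0                    
█·█·····███·█······█·█    
···█··█████··█····█···    
██··█··███·███···██·█·    
·█····█········█····██    
█····█·██········█····    
·····██··█······████·█    
█······█··██·█···██···    
···███·█·███···█···███    
···█··█····█·█····███·    
····█··█·····██···██··    
█··██···███·█······██·    
····█··█···██······█·█    
                          
                          
                          


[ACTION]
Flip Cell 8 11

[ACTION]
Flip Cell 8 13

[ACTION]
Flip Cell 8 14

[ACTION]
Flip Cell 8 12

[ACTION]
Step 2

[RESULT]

Gen: 2                    
······················    
█·██······█··██··██·██    
█··███·····█··█·······    
███·██·██··██···█·····    
····██·██·█··········█    
·······█·███······█···    
·····█·█···███······█·    
···███···█····██····██    
···█···········█······    
··············██······    
······················    
···█·█·█····█·········    
                          
                          
                          


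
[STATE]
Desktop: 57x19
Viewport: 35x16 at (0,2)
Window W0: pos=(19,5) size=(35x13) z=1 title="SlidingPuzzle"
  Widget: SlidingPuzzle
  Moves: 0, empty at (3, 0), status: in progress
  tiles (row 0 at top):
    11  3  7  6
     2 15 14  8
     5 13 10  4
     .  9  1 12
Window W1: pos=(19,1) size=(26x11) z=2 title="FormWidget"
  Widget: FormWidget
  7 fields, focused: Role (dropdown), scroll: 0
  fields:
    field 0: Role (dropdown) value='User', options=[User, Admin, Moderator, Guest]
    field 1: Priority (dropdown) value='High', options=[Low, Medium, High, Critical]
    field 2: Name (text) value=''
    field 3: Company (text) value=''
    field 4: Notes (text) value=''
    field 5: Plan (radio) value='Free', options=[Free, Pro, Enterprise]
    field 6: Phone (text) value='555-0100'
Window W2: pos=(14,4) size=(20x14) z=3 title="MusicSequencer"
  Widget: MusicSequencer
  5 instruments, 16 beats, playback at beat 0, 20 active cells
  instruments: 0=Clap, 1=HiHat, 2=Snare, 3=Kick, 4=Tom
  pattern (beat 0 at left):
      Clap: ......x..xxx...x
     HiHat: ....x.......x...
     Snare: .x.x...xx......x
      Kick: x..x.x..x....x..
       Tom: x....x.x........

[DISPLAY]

                   ┃ FormWidget    
                   ┠───────────────
              ┏━━━━━━━━━━━━━━━━━━┓[
              ┃ MusicSequencer   ┃[
              ┠──────────────────┨[
              ┃      ▼12345678901┃[
              ┃  Clap······█··███┃[
              ┃ HiHat····█·······┃(
              ┃ Snare·█·█···██···┃[
              ┃  Kick█··█·█··█···┃━
              ┃   Tom█····█·█····┃─
              ┃                  ┃ 
              ┃                  ┃─
              ┃                  ┃ 
              ┃                  ┃─
              ┗━━━━━━━━━━━━━━━━━━┛━


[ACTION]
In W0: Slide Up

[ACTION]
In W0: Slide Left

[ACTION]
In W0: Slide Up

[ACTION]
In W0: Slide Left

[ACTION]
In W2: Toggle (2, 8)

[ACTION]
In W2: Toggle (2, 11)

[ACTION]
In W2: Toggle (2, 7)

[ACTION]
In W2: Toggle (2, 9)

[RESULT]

                   ┃ FormWidget    
                   ┠───────────────
              ┏━━━━━━━━━━━━━━━━━━┓[
              ┃ MusicSequencer   ┃[
              ┠──────────────────┨[
              ┃      ▼12345678901┃[
              ┃  Clap······█··███┃[
              ┃ HiHat····█·······┃(
              ┃ Snare·█·█·····█·█┃[
              ┃  Kick█··█·█··█···┃━
              ┃   Tom█····█·█····┃─
              ┃                  ┃ 
              ┃                  ┃─
              ┃                  ┃ 
              ┃                  ┃─
              ┗━━━━━━━━━━━━━━━━━━┛━


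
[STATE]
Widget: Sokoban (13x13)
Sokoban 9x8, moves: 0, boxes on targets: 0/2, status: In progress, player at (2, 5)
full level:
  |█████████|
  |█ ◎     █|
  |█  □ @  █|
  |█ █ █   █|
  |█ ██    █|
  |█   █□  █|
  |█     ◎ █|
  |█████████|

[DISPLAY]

█████████    
█ ◎     █    
█  □ @  █    
█ █ █   █    
█ ██    █    
█   █□  █    
█     ◎ █    
█████████    
Moves: 0  0/2
             
             
             
             


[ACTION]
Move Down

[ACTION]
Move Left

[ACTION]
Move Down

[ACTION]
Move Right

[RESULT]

█████████    
█ ◎     █    
█  □    █    
█ █ █   █    
█ ██  @ █    
█   █□  █    
█     ◎ █    
█████████    
Moves: 3  0/2
             
             
             
             


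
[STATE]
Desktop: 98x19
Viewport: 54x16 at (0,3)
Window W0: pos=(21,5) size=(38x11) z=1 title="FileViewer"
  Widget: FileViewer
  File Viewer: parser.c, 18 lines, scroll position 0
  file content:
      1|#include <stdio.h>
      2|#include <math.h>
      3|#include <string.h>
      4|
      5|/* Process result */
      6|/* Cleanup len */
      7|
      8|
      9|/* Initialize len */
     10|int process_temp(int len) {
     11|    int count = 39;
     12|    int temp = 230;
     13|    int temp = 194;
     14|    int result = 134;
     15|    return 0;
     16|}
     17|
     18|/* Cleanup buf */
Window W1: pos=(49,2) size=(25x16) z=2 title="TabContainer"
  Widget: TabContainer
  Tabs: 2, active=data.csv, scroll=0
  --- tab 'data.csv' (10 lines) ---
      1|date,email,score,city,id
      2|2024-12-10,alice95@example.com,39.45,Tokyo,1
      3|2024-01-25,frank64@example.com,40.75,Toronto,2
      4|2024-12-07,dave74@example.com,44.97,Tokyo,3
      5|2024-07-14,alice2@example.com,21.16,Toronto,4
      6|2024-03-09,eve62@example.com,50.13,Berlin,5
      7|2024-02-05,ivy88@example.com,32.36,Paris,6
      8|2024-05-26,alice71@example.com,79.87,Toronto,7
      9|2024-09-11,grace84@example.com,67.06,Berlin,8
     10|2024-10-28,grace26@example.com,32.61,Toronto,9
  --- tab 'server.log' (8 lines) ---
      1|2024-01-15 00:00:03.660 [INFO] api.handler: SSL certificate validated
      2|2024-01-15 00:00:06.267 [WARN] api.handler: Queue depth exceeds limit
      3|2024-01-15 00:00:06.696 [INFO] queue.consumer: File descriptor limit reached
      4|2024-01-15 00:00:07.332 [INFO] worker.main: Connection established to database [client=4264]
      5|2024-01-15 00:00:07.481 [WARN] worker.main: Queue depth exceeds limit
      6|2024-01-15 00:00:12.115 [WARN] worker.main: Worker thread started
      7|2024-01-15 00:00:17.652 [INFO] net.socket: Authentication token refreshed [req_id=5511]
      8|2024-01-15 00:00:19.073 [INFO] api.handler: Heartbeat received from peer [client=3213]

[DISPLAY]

                                                 ┃ Tab
                                                 ┠────
                     ┏━━━━━━━━━━━━━━━━━━━━━━━━━━━┃[dat
                     ┃ FileViewer                ┃────
                     ┠───────────────────────────┃date
                     ┃#include <stdio.h>         ┃2024
                     ┃#include <math.h>          ┃2024
                     ┃#include <string.h>        ┃2024
                     ┃                           ┃2024
                     ┃/* Process result */       ┃2024
                     ┃/* Cleanup len */          ┃2024
                     ┃                           ┃2024
                     ┗━━━━━━━━━━━━━━━━━━━━━━━━━━━┃2024
                                                 ┃2024
                                                 ┗━━━━
                                                      


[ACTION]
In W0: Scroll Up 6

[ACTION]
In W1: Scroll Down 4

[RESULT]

                                                 ┃ Tab
                                                 ┠────
                     ┏━━━━━━━━━━━━━━━━━━━━━━━━━━━┃[dat
                     ┃ FileViewer                ┃────
                     ┠───────────────────────────┃2024
                     ┃#include <stdio.h>         ┃2024
                     ┃#include <math.h>          ┃2024
                     ┃#include <string.h>        ┃2024
                     ┃                           ┃2024
                     ┃/* Process result */       ┃2024
                     ┃/* Cleanup len */          ┃    
                     ┃                           ┃    
                     ┗━━━━━━━━━━━━━━━━━━━━━━━━━━━┃    
                                                 ┃    
                                                 ┗━━━━
                                                      


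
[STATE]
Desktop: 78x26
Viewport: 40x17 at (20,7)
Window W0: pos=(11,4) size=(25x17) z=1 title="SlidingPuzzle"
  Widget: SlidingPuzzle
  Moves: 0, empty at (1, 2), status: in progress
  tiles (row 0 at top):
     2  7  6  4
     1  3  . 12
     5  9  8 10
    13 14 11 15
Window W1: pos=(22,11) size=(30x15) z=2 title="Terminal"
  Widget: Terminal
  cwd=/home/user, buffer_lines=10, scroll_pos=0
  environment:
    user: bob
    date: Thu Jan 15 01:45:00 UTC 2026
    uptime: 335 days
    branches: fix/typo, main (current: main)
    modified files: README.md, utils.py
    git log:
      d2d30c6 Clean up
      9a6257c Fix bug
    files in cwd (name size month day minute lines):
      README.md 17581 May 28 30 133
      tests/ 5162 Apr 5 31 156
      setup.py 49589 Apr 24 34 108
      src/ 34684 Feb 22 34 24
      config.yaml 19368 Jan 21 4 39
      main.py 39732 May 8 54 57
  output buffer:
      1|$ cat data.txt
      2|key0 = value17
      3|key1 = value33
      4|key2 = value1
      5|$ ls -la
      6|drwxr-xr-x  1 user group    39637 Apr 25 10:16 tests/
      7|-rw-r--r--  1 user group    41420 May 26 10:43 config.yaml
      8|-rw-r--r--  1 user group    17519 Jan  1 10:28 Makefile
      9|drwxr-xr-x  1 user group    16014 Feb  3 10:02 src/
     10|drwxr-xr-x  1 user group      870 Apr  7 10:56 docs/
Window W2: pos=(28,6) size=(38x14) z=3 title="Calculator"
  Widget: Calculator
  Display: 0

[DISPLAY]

──┬────┬┃ Calculator                    
7 │  6 │┠───────────────────────────────
──┼────┼┃                               
3 │    │┃┌───┬───┬───┬───┐              
──┏━━━━━┃│ 7 │ 8 │ 9 │ ÷ │              
9 ┃ Term┃├───┼───┼───┼───┤              
──┠─────┃│ 4 │ 5 │ 6 │ × │              
4 ┃$ cat┃├───┼───┼───┼───┤              
──┃key0 ┃│ 1 │ 2 │ 3 │ - │              
  ┃key1 ┃├───┼───┼───┼───┤              
  ┃key2 ┃│ 0 │ . │ = │ + │              
  ┃$ ls ┃└───┴───┴───┴───┘              
  ┃drwxr┗━━━━━━━━━━━━━━━━━━━━━━━━━━━━━━━
━━┃-rw-r--r--  1 user group    ┃        
  ┃-rw-r--r--  1 user group    ┃        
  ┃drwxr-xr-x  1 user group    ┃        
  ┃drwxr-xr-x  1 user group    ┃        


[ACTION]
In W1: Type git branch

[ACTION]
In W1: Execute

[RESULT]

──┬────┬┃ Calculator                    
7 │  6 │┠───────────────────────────────
──┼────┼┃                               
3 │    │┃┌───┬───┬───┬───┐              
──┏━━━━━┃│ 7 │ 8 │ 9 │ ÷ │              
9 ┃ Term┃├───┼───┼───┼───┤              
──┠─────┃│ 4 │ 5 │ 6 │ × │              
4 ┃key2 ┃├───┼───┼───┼───┤              
──┃$ ls ┃│ 1 │ 2 │ 3 │ - │              
  ┃drwxr┃├───┼───┼───┼───┤              
  ┃-rw-r┃│ 0 │ . │ = │ + │              
  ┃-rw-r┃└───┴───┴───┴───┘              
  ┃drwxr┗━━━━━━━━━━━━━━━━━━━━━━━━━━━━━━━
━━┃drwxr-xr-x  1 user group    ┃        
  ┃$ git branch                ┃        
  ┃  fix/typo                  ┃        
  ┃* main                      ┃        


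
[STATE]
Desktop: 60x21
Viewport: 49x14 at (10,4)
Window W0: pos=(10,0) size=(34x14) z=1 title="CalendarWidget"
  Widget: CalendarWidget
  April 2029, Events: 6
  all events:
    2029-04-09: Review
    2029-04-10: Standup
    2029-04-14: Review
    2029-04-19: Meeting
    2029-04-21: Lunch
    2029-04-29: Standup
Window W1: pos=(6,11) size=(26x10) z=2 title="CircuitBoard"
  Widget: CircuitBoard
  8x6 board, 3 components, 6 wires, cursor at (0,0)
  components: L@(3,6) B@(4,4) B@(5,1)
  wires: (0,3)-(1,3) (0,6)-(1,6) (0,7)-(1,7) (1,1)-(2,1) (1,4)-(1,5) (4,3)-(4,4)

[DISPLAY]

┃Mo Tu We Th Fr Sa Su            ┃               
┃                   1            ┃               
┃ 2  3  4  5  6  7  8            ┃               
┃ 9* 10* 11 12 13 14* 15         ┃               
┃16 17 18 19* 20 21* 22          ┃               
┃23 24 25 26 27 28 29*           ┃               
┃30                              ┃               
━━━━━━━━━━━━━━━━━━━━━┓           ┃               
rcuitBoard           ┃           ┃               
─────────────────────┨━━━━━━━━━━━┛               
0 1 2 3 4 5 6 7      ┃                           
[.]          ·       ┃                           
             │       ┃                           
     ·       ·   · ─ ┃                           


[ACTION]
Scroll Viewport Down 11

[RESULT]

┃ 9* 10* 11 12 13 14* 15         ┃               
┃16 17 18 19* 20 21* 22          ┃               
┃23 24 25 26 27 28 29*           ┃               
┃30                              ┃               
━━━━━━━━━━━━━━━━━━━━━┓           ┃               
rcuitBoard           ┃           ┃               
─────────────────────┨━━━━━━━━━━━┛               
0 1 2 3 4 5 6 7      ┃                           
[.]          ·       ┃                           
             │       ┃                           
     ·       ·   · ─ ┃                           
     │               ┃                           
     ·               ┃                           
━━━━━━━━━━━━━━━━━━━━━┛                           


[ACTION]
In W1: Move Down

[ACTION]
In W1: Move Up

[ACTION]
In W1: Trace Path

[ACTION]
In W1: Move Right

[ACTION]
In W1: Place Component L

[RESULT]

┃ 9* 10* 11 12 13 14* 15         ┃               
┃16 17 18 19* 20 21* 22          ┃               
┃23 24 25 26 27 28 29*           ┃               
┃30                              ┃               
━━━━━━━━━━━━━━━━━━━━━┓           ┃               
rcuitBoard           ┃           ┃               
─────────────────────┨━━━━━━━━━━━┛               
0 1 2 3 4 5 6 7      ┃                           
    [L]      ·       ┃                           
             │       ┃                           
     ·       ·   · ─ ┃                           
     │               ┃                           
     ·               ┃                           
━━━━━━━━━━━━━━━━━━━━━┛                           


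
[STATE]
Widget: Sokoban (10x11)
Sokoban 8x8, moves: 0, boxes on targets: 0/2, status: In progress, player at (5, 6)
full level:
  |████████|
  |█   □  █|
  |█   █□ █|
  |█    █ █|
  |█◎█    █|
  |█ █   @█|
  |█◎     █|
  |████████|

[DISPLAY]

████████  
█   □  █  
█   █□ █  
█    █ █  
█◎█    █  
█ █   @█  
█◎     █  
████████  
Moves: 0  
          
          


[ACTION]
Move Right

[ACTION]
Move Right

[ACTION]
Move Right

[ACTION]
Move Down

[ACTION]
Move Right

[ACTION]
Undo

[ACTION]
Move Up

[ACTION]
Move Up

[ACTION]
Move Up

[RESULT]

████████  
█   □  █  
█   █□@█  
█    █ █  
█◎█    █  
█ █    █  
█◎     █  
████████  
Moves: 3  
          
          


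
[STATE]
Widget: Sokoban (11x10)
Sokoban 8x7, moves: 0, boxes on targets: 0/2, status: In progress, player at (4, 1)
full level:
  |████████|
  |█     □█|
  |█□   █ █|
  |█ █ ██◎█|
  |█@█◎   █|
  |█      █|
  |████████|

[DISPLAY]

████████   
█     □█   
█□   █ █   
█ █ ██◎█   
█@█◎   █   
█      █   
████████   
Moves: 0  0
           
           


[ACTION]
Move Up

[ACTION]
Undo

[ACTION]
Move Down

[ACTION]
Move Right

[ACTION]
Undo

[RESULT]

████████   
█     □█   
█□   █ █   
█ █ ██◎█   
█ █◎   █   
█@     █   
████████   
Moves: 1  0
           
           


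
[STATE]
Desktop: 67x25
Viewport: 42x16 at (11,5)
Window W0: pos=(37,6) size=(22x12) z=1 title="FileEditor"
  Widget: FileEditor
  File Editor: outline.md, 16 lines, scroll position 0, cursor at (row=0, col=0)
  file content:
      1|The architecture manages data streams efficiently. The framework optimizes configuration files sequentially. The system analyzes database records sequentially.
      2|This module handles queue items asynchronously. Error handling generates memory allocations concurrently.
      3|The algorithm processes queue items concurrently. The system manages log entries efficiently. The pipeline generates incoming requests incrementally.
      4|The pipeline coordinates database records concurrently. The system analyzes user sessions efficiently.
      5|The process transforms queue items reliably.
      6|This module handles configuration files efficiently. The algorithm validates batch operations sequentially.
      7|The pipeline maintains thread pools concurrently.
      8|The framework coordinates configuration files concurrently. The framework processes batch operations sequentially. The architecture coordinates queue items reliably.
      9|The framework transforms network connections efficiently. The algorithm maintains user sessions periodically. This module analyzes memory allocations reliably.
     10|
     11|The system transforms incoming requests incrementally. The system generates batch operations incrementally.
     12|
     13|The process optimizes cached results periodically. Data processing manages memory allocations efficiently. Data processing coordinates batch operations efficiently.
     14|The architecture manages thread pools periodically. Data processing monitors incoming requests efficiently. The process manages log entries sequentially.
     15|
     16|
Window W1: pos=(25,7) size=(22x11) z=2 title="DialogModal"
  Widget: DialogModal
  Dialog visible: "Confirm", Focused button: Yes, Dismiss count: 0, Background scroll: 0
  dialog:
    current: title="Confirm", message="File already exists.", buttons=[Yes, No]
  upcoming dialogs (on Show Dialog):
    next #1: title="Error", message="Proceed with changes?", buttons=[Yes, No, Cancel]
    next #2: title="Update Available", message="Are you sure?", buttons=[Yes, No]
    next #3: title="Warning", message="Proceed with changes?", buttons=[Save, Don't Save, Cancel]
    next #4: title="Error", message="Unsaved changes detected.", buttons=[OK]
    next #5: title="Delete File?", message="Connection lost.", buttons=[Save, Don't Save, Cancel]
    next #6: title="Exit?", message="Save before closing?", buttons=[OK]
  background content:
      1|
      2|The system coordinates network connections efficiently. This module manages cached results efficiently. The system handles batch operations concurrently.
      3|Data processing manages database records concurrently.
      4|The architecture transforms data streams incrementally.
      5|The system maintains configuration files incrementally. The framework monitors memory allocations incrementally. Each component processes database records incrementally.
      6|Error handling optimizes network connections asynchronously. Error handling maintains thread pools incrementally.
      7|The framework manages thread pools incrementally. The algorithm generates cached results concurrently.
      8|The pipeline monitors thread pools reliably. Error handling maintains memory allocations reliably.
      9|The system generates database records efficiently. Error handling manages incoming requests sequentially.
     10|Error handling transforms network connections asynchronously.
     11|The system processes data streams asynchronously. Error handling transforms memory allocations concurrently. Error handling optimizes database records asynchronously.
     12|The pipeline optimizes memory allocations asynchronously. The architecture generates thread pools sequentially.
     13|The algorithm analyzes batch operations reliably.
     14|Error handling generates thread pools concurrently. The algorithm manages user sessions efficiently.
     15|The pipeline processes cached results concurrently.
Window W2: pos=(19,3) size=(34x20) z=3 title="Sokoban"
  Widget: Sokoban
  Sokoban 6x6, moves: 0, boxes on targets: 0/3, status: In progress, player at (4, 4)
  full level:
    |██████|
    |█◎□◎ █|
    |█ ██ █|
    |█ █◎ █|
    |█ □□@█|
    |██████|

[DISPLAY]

        ┠────────────────────────────────┨
        ┃██████                          ┃
        ┃█◎□◎ █                          ┃
        ┃█ ██ █                          ┃
        ┃█ █◎ █                          ┃
        ┃█ □□@█                          ┃
        ┃██████                          ┃
        ┃Moves: 0  0/3                   ┃
        ┃                                ┃
        ┃                                ┃
        ┃                                ┃
        ┃                                ┃
        ┃                                ┃
        ┃                                ┃
        ┃                                ┃
        ┃                                ┃


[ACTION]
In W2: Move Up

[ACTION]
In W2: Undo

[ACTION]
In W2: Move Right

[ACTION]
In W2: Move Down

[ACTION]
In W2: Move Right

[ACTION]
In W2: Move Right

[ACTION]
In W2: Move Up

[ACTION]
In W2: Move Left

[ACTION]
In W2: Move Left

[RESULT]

        ┠────────────────────────────────┨
        ┃██████                          ┃
        ┃█◎□◎ █                          ┃
        ┃█ ██ █                          ┃
        ┃█ █+ █                          ┃
        ┃█ □□ █                          ┃
        ┃██████                          ┃
        ┃Moves: 2  0/3                   ┃
        ┃                                ┃
        ┃                                ┃
        ┃                                ┃
        ┃                                ┃
        ┃                                ┃
        ┃                                ┃
        ┃                                ┃
        ┃                                ┃


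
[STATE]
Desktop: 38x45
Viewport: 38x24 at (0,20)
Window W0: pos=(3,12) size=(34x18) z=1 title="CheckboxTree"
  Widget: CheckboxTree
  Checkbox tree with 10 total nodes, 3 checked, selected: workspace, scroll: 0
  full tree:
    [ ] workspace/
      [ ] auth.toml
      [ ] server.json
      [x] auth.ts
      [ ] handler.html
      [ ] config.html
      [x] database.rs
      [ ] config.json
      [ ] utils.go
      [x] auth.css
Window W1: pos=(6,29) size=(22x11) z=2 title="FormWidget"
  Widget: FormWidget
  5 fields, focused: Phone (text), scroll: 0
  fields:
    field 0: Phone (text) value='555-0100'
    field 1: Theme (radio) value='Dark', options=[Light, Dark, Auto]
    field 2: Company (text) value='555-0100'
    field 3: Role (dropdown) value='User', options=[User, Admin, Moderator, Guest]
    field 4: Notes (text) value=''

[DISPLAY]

   ┃   [ ] config.html              ┃ 
   ┃   [x] database.rs              ┃ 
   ┃   [ ] config.json              ┃ 
   ┃   [ ] utils.go                 ┃ 
   ┃   [x] auth.css                 ┃ 
   ┃                                ┃ 
   ┃                                ┃ 
   ┃                                ┃ 
   ┃                                ┃ 
   ┗━━┏━━━━━━━━━━━━━━━━━━━━┓━━━━━━━━┛ 
      ┃ FormWidget         ┃          
      ┠────────────────────┨          
      ┃> Phone:      [555-]┃          
      ┃  Theme:      ( ) Li┃          
      ┃  Company:    [555-]┃          
      ┃  Role:       [Use▼]┃          
      ┃  Notes:      [    ]┃          
      ┃                    ┃          
      ┃                    ┃          
      ┗━━━━━━━━━━━━━━━━━━━━┛          
                                      
                                      
                                      
                                      


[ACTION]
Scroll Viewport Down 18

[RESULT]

   ┃   [x] database.rs              ┃ 
   ┃   [ ] config.json              ┃ 
   ┃   [ ] utils.go                 ┃ 
   ┃   [x] auth.css                 ┃ 
   ┃                                ┃ 
   ┃                                ┃ 
   ┃                                ┃ 
   ┃                                ┃ 
   ┗━━┏━━━━━━━━━━━━━━━━━━━━┓━━━━━━━━┛ 
      ┃ FormWidget         ┃          
      ┠────────────────────┨          
      ┃> Phone:      [555-]┃          
      ┃  Theme:      ( ) Li┃          
      ┃  Company:    [555-]┃          
      ┃  Role:       [Use▼]┃          
      ┃  Notes:      [    ]┃          
      ┃                    ┃          
      ┃                    ┃          
      ┗━━━━━━━━━━━━━━━━━━━━┛          
                                      
                                      
                                      
                                      
                                      


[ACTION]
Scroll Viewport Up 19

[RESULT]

                                      
                                      
                                      
                                      
                                      
                                      
                                      
                                      
                                      
                                      
   ┏━━━━━━━━━━━━━━━━━━━━━━━━━━━━━━━━┓ 
   ┃ CheckboxTree                   ┃ 
   ┠────────────────────────────────┨ 
   ┃>[-] workspace/                 ┃ 
   ┃   [ ] auth.toml                ┃ 
   ┃   [ ] server.json              ┃ 
   ┃   [x] auth.ts                  ┃ 
   ┃   [ ] handler.html             ┃ 
   ┃   [ ] config.html              ┃ 
   ┃   [x] database.rs              ┃ 
   ┃   [ ] config.json              ┃ 
   ┃   [ ] utils.go                 ┃ 
   ┃   [x] auth.css                 ┃ 
   ┃                                ┃ 


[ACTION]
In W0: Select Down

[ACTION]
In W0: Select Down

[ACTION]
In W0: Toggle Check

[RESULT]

                                      
                                      
                                      
                                      
                                      
                                      
                                      
                                      
                                      
                                      
   ┏━━━━━━━━━━━━━━━━━━━━━━━━━━━━━━━━┓ 
   ┃ CheckboxTree                   ┃ 
   ┠────────────────────────────────┨ 
   ┃ [-] workspace/                 ┃ 
   ┃   [ ] auth.toml                ┃ 
   ┃>  [x] server.json              ┃ 
   ┃   [x] auth.ts                  ┃ 
   ┃   [ ] handler.html             ┃ 
   ┃   [ ] config.html              ┃ 
   ┃   [x] database.rs              ┃ 
   ┃   [ ] config.json              ┃ 
   ┃   [ ] utils.go                 ┃ 
   ┃   [x] auth.css                 ┃ 
   ┃                                ┃ 


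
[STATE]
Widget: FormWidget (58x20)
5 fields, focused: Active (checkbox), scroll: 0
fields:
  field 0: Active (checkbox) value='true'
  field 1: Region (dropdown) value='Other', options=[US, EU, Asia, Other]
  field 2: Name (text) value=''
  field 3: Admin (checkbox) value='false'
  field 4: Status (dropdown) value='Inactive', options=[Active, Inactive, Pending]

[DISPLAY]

> Active:     [x]                                         
  Region:     [Other                                    ▼]
  Name:       [                                          ]
  Admin:      [ ]                                         
  Status:     [Inactive                                 ▼]
                                                          
                                                          
                                                          
                                                          
                                                          
                                                          
                                                          
                                                          
                                                          
                                                          
                                                          
                                                          
                                                          
                                                          
                                                          


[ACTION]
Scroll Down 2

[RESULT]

  Name:       [                                          ]
  Admin:      [ ]                                         
  Status:     [Inactive                                 ▼]
                                                          
                                                          
                                                          
                                                          
                                                          
                                                          
                                                          
                                                          
                                                          
                                                          
                                                          
                                                          
                                                          
                                                          
                                                          
                                                          
                                                          


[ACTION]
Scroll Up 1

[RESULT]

  Region:     [Other                                    ▼]
  Name:       [                                          ]
  Admin:      [ ]                                         
  Status:     [Inactive                                 ▼]
                                                          
                                                          
                                                          
                                                          
                                                          
                                                          
                                                          
                                                          
                                                          
                                                          
                                                          
                                                          
                                                          
                                                          
                                                          
                                                          


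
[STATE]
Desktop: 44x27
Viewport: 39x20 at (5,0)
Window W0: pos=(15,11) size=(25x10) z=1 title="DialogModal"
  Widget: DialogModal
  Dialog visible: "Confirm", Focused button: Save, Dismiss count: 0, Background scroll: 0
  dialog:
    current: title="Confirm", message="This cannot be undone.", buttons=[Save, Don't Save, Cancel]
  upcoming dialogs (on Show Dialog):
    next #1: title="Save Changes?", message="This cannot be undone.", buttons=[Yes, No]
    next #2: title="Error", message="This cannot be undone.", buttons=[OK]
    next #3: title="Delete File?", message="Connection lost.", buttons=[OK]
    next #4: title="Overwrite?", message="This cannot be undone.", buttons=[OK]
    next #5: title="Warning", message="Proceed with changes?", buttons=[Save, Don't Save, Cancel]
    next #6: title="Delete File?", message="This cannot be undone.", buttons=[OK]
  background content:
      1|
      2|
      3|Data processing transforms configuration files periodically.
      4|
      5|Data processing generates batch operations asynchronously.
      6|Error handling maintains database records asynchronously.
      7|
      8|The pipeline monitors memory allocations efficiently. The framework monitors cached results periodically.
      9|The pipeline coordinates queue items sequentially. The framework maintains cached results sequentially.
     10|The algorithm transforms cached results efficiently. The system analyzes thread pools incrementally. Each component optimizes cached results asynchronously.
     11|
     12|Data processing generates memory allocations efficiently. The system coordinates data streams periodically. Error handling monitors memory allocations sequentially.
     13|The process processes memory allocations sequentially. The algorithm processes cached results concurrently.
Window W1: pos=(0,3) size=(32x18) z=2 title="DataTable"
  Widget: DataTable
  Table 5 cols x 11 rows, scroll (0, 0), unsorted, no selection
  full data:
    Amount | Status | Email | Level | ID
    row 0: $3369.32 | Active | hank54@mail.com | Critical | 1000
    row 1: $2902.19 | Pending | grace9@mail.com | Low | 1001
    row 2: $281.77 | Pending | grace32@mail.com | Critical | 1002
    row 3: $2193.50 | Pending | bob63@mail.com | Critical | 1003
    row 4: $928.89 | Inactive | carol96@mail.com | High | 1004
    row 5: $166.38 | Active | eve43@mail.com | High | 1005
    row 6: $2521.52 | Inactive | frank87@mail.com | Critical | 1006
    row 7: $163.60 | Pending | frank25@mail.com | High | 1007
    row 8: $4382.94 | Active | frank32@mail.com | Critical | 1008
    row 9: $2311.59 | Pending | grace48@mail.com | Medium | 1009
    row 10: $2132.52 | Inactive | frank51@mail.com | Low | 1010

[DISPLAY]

                                       
                                       
                                       
━━━━━━━━━━━━━━━━━━━━━━━━━━┓            
aTable                    ┃            
──────────────────────────┨            
nt  │Status  │Email       ┃            
────┼────────┼────────────┃            
9.32│Active  │hank54@mail.┃            
2.19│Pending │grace9@mail.┃            
.77 │Pending │grace32@mail┃            
3.50│Pending │bob63@mail.c┃━━━━━━━┓    
.89 │Inactive│carol96@mail┃       ┃    
.38 │Active  │eve43@mail.c┃───────┨    
1.52│Inactive│frank87@mail┃────┐  ┃    
.60 │Pending │frank25@mail┃    │  ┃    
2.94│Active  │frank32@mail┃e un│fo┃    
1.59│Pending │grace48@mail┃ Sav│  ┃    
2.52│Inactive│frank51@mail┃────┘at┃    
                          ┃aintain┃    


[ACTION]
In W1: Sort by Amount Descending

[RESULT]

                                       
                                       
                                       
━━━━━━━━━━━━━━━━━━━━━━━━━━┓            
aTable                    ┃            
──────────────────────────┨            
nt ▼│Status  │Email       ┃            
────┼────────┼────────────┃            
2.94│Active  │frank32@mail┃            
9.32│Active  │hank54@mail.┃            
2.19│Pending │grace9@mail.┃            
1.52│Inactive│frank87@mail┃━━━━━━━┓    
1.59│Pending │grace48@mail┃       ┃    
3.50│Pending │bob63@mail.c┃───────┨    
2.52│Inactive│frank51@mail┃────┐  ┃    
.89 │Inactive│carol96@mail┃    │  ┃    
.77 │Pending │grace32@mail┃e un│fo┃    
.38 │Active  │eve43@mail.c┃ Sav│  ┃    
.60 │Pending │frank25@mail┃────┘at┃    
                          ┃aintain┃    


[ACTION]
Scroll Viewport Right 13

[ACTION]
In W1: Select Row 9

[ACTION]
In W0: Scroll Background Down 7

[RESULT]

                                       
                                       
                                       
━━━━━━━━━━━━━━━━━━━━━━━━━━┓            
aTable                    ┃            
──────────────────────────┨            
nt ▼│Status  │Email       ┃            
────┼────────┼────────────┃            
2.94│Active  │frank32@mail┃            
9.32│Active  │hank54@mail.┃            
2.19│Pending │grace9@mail.┃            
1.52│Inactive│frank87@mail┃━━━━━━━┓    
1.59│Pending │grace48@mail┃       ┃    
3.50│Pending │bob63@mail.c┃───────┨    
2.52│Inactive│frank51@mail┃────┐ m┃    
.89 │Inactive│carol96@mail┃    │te┃    
.77 │Pending │grace32@mail┃e un│rm┃    
.38 │Active  │eve43@mail.c┃ Sav│  ┃    
.60 │Pending │frank25@mail┃────┘at┃    
                          ┃esses m┃    


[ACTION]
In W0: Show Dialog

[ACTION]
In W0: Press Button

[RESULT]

                                       
                                       
                                       
━━━━━━━━━━━━━━━━━━━━━━━━━━┓            
aTable                    ┃            
──────────────────────────┨            
nt ▼│Status  │Email       ┃            
────┼────────┼────────────┃            
2.94│Active  │frank32@mail┃            
9.32│Active  │hank54@mail.┃            
2.19│Pending │grace9@mail.┃            
1.52│Inactive│frank87@mail┃━━━━━━━┓    
1.59│Pending │grace48@mail┃       ┃    
3.50│Pending │bob63@mail.c┃───────┨    
2.52│Inactive│frank51@mail┃itors m┃    
.89 │Inactive│carol96@mail┃rdinate┃    
.77 │Pending │grace32@mail┃ansform┃    
.38 │Active  │eve43@mail.c┃       ┃    
.60 │Pending │frank25@mail┃generat┃    
                          ┃esses m┃    
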